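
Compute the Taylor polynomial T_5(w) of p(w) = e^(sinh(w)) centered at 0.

Compose series: expand the inner function first, then feed it into the outer expansion.

w^5/10 + 5*w^4/24 + w^3/3 + w^2/2 + w + 1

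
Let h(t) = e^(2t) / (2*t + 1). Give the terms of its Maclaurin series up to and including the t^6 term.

212*t^6/9 - 176*t^5/15 + 6*t^4 - 8*t^3/3 + 2*t^2 + 1

Use 1/(1 - r) = Σ r^k on the denominator, then take the Cauchy product.
h(0) = 1
h′(0) = 0
h′′(0) = 4
h′′′(0) = -16
h^(4)(0) = 144
h^(5)(0) = -1408
h^(6)(0) = 16960
Then c_k = h^(k)(0)/k! gives each Taylor coefficient.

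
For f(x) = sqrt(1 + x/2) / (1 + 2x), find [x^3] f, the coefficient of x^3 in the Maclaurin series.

Write out both Maclaurin series and multiply, keeping only the needed powers.

-887/128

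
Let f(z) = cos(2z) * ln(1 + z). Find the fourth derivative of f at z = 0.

18

Expand each factor separately, then convolve coefficients.
The coefficient of z^4 in the expansion is 3/4, so f^(4)(0) = 4! * (3/4) = 18.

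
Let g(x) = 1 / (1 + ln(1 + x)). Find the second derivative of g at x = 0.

Write 1/(1+u) = 1 - u + u^2 - u^3 + ... and substitute the series for u.
The coefficient of x^2 in the expansion is 3/2, so g′′(0) = 2! * (3/2) = 3.

3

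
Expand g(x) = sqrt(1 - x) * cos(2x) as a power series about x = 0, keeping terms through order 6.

-5281*x^6/46080 - 181*x^5/768 + 337*x^4/384 + 15*x^3/16 - 17*x^2/8 - x/2 + 1

Write out both Maclaurin series and multiply, keeping only the needed powers.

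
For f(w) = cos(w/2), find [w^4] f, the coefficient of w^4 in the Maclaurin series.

1/384

[w^0] = 1;  [w^1] = 0;  [w^2] = -1/8;  [w^3] = 0;  [w^4] = 1/384.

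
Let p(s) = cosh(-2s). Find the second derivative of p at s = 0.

4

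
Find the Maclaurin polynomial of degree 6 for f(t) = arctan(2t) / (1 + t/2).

-703*t^6/240 + 703*t^5/120 + 13*t^4/12 - 13*t^3/6 - t^2 + 2*t

Take the Cauchy product of the two expansions.
f(0) = 0
f′(0) = 2
f′′(0) = -2
f′′′(0) = -13
f^(4)(0) = 26
f^(5)(0) = 703
f^(6)(0) = -2109
Then c_k = f^(k)(0)/k! gives each Taylor coefficient.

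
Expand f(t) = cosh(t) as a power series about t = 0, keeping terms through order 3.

f(0) = 1
f′(0) = 0
f′′(0) = 1
f′′′(0) = 0
Dividing each by k! gives the coefficients c_0, ..., c_3.

t^2/2 + 1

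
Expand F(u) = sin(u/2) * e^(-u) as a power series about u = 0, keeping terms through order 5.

41*u^5/3840 - u^4/16 + 11*u^3/48 - u^2/2 + u/2

Multiply the two series term by term and collect like powers.
F(0) = 0
F′(0) = 1/2
F′′(0) = -1
F′′′(0) = 11/8
F^(4)(0) = -3/2
F^(5)(0) = 41/32
The Taylor polynomial is Σ F^(k)(0)/k! · u^k.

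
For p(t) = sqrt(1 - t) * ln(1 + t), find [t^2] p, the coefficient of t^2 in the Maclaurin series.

-1

Expand each factor separately, then convolve coefficients.
p(0) = 0
p′(0) = 1
p′′(0) = -2
So c_2 = p′′(0)/2! = -1.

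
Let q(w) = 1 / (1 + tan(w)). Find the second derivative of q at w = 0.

Use the geometric series for the reciprocal, then substitute.
From the series, [w^2] q = 1; multiply by 2! = 2 to get 2.

2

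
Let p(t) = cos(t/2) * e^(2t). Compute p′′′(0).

Write out both Maclaurin series and multiply, keeping only the needed powers.
From the series, [t^3] p = 13/12; multiply by 3! = 6 to get 13/2.

13/2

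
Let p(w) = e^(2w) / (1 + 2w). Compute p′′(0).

4

Write out both Maclaurin series and multiply, keeping only the needed powers.
The coefficient of w^2 in the expansion is 2, so p′′(0) = 2! * (2) = 4.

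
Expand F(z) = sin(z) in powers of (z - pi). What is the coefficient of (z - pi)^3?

1/6

[(z - pi)^0] = 0;  [(z - pi)^1] = -1;  [(z - pi)^2] = 0;  [(z - pi)^3] = 1/6.
So c_3 = F′′′(pi)/3! = 1/6.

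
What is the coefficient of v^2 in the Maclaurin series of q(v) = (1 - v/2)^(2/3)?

-1/36

q(0) = 1
q′(0) = -1/3
q′′(0) = -1/18
The Taylor polynomial is Σ q^(k)(0)/k! · v^k.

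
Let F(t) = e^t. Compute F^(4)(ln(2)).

2

From the series, [(t - ln(2))^4] F = 1/12; multiply by 4! = 24 to get 2.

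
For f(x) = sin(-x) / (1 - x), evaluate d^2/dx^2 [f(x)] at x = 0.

Take the Cauchy product of the two expansions.
The coefficient of x^2 in the expansion is -1, so f′′(0) = 2! * (-1) = -2.

-2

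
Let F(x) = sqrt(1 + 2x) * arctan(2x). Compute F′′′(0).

-22

Expand each factor separately, then convolve coefficients.
The coefficient of x^3 in the expansion is -11/3, so F′′′(0) = 3! * (-11/3) = -22.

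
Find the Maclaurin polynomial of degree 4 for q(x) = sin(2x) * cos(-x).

-7*x^3/3 + 2*x

Take the Cauchy product of the two expansions.
q(0) = 0
q′(0) = 2
q′′(0) = 0
q′′′(0) = -14
q^(4)(0) = 0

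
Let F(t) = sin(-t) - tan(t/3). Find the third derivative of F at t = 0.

Combine the two series term by term.
The coefficient of t^3 in the expansion is 25/162, so F′′′(0) = 3! * (25/162) = 25/27.

25/27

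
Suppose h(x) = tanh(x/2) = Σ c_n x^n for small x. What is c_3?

h(0) = 0
h′(0) = 1/2
h′′(0) = 0
h′′′(0) = -1/4
So c_3 = h′′′(0)/3! = -1/24.

-1/24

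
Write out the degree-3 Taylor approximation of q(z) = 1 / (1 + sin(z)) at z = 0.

Write 1/(1+u) = 1 - u + u^2 - u^3 + ... and substitute the series for u.
[z^0] = 1;  [z^1] = -1;  [z^2] = 1;  [z^3] = -5/6.

-5*z^3/6 + z^2 - z + 1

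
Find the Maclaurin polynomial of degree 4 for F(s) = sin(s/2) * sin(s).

-5*s^4/48 + s^2/2

Take the Cauchy product of the two expansions.
[s^0] = 0;  [s^1] = 0;  [s^2] = 1/2;  [s^3] = 0;  [s^4] = -5/48.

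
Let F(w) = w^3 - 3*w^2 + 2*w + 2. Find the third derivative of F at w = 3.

The coefficient of (w - 3)^3 in the expansion is 1, so F′′′(3) = 3! * (1) = 6.

6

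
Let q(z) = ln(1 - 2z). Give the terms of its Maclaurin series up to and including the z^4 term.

-4*z^4 - 8*z^3/3 - 2*z^2 - 2*z

Apply the Taylor formula c_k = f^(k)(a)/k!.
q(0) = 0
q′(0) = -2
q′′(0) = -4
q′′′(0) = -16
q^(4)(0) = -96
Then c_k = q^(k)(0)/k! gives each Taylor coefficient.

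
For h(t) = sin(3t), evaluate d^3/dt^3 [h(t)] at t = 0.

-27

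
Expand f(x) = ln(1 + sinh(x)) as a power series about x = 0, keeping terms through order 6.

-16*x^6/45 + 3*x^5/8 - 5*x^4/12 + x^3/2 - x^2/2 + x

Compose series: expand the inner function first, then feed it into the outer expansion.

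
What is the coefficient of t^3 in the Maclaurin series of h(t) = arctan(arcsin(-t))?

Let u equal the inner series; expand the outer function in u and truncate.
h(0) = 0
h′(0) = -1
h′′(0) = 0
h′′′(0) = 1
So c_3 = h′′′(0)/3! = 1/6.

1/6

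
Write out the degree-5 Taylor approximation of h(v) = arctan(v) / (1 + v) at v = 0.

13*v^5/15 - 2*v^4/3 + 2*v^3/3 - v^2 + v

Take the Cauchy product of the two expansions.
[v^0] = 0;  [v^1] = 1;  [v^2] = -1;  [v^3] = 2/3;  [v^4] = -2/3;  [v^5] = 13/15.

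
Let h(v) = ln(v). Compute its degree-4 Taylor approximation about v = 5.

-(v - 5)^4/2500 + (v - 5)^3/375 - (v - 5)^2/50 + (v - 5)/5 + ln(5)

Differentiate repeatedly and evaluate at the center.
[(v - 5)^0] = ln(5);  [(v - 5)^1] = 1/5;  [(v - 5)^2] = -1/50;  [(v - 5)^3] = 1/375;  [(v - 5)^4] = -1/2500.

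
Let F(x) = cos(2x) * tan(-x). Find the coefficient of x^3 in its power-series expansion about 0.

Multiply the two series term by term and collect like powers.
F(0) = 0
F′(0) = -1
F′′(0) = 0
F′′′(0) = 10
So c_3 = F′′′(0)/3! = 5/3.

5/3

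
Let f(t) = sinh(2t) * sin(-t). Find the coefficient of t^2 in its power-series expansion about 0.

Multiply the two series term by term and collect like powers.
f(0) = 0
f′(0) = 0
f′′(0) = -4
So c_2 = f′′(0)/2! = -2.

-2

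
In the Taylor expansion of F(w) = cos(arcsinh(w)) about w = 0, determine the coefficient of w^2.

Let u equal the inner series; expand the outer function in u and truncate.

-1/2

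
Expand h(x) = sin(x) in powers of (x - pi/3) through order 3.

-(x - pi/3)^3/12 - sqrt(3)*(x - pi/3)^2/4 + (x - pi/3)/2 + sqrt(3)/2

h(pi/3) = sqrt(3)/2
h′(pi/3) = 1/2
h′′(pi/3) = -sqrt(3)/2
h′′′(pi/3) = -1/2
Then c_k = h^(k)(pi/3)/k! gives each Taylor coefficient.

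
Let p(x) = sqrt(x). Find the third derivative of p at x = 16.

The coefficient of (x - 16)^3 in the expansion is 1/16384, so p′′′(16) = 3! * (1/16384) = 3/8192.

3/8192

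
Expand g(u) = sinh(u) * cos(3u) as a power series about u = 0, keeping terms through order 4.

Write out both Maclaurin series and multiply, keeping only the needed powers.

-13*u^3/3 + u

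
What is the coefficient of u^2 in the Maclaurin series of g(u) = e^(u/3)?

1/18

Apply the Taylor formula c_k = f^(k)(a)/k!.
g(0) = 1
g′(0) = 1/3
g′′(0) = 1/9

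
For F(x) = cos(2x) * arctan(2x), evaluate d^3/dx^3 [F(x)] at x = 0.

-40

Take the Cauchy product of the two expansions.
The coefficient of x^3 in the expansion is -20/3, so F′′′(0) = 3! * (-20/3) = -40.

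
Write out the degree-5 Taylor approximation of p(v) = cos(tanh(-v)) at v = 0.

Plug the Maclaurin series of the inner function into that of the outer and collect terms.
[v^0] = 1;  [v^1] = 0;  [v^2] = -1/2;  [v^3] = 0;  [v^4] = 3/8;  [v^5] = 0.

3*v^4/8 - v^2/2 + 1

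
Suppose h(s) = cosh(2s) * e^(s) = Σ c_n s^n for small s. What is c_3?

13/6

Take the Cauchy product of the two expansions.
h(0) = 1
h′(0) = 1
h′′(0) = 5
h′′′(0) = 13
Then c_k = h^(k)(0)/k! gives each Taylor coefficient.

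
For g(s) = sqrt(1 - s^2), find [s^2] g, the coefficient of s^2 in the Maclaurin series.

[s^0] = 1;  [s^1] = 0;  [s^2] = -1/2.

-1/2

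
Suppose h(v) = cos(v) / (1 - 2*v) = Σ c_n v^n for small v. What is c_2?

Multiply the numerator's expansion by the denominator's geometric series.
[v^0] = 1;  [v^1] = 2;  [v^2] = 7/2.
So c_2 = h′′(0)/2! = 7/2.

7/2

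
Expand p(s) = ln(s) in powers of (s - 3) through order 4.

-(s - 3)^4/324 + (s - 3)^3/81 - (s - 3)^2/18 + (s - 3)/3 + ln(3)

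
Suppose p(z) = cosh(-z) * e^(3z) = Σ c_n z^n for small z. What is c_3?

Take the Cauchy product of the two expansions.
p(0) = 1
p′(0) = 3
p′′(0) = 10
p′′′(0) = 36

6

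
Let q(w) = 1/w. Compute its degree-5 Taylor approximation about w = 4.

-(w - 4)^5/4096 + (w - 4)^4/1024 - (w - 4)^3/256 + (w - 4)^2/64 - (w - 4)/16 + 1/4

Apply the Taylor formula c_k = f^(k)(a)/k!.
q(4) = 1/4
q′(4) = -1/16
q′′(4) = 1/32
q′′′(4) = -3/128
q^(4)(4) = 3/128
q^(5)(4) = -15/512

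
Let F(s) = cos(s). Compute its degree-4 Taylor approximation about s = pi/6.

[(s - pi/6)^0] = sqrt(3)/2;  [(s - pi/6)^1] = -1/2;  [(s - pi/6)^2] = -sqrt(3)/4;  [(s - pi/6)^3] = 1/12;  [(s - pi/6)^4] = sqrt(3)/48.

sqrt(3)*(s - pi/6)^4/48 + (s - pi/6)^3/12 - sqrt(3)*(s - pi/6)^2/4 - (s - pi/6)/2 + sqrt(3)/2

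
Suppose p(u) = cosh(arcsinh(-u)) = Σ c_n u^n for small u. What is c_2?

1/2

Let u equal the inner series; expand the outer function in u and truncate.
So c_2 = p′′(0)/2! = 1/2.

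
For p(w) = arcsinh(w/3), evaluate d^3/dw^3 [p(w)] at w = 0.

The coefficient of w^3 in the expansion is -1/162, so p′′′(0) = 3! * (-1/162) = -1/27.

-1/27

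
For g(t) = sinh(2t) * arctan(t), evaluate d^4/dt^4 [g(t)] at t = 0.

16

Multiply the two series term by term and collect like powers.
From the series, [t^4] g = 2/3; multiply by 4! = 24 to get 16.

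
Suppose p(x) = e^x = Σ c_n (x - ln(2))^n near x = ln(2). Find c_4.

p(ln(2)) = 2
p′(ln(2)) = 2
p′′(ln(2)) = 2
p′′′(ln(2)) = 2
p^(4)(ln(2)) = 2
The Taylor polynomial is Σ p^(k)(ln(2))/k! · (x - ln(2))^k.

1/12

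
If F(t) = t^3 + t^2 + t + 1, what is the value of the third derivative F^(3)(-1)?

The coefficient of (t + 1)^3 in the expansion is 1, so F′′′(-1) = 3! * (1) = 6.

6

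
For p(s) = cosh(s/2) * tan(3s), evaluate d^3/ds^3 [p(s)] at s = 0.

Expand each factor separately, then convolve coefficients.
From the series, [s^3] p = 75/8; multiply by 3! = 6 to get 225/4.

225/4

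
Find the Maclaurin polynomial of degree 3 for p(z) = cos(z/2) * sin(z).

Multiply the two series term by term and collect like powers.
[z^0] = 0;  [z^1] = 1;  [z^2] = 0;  [z^3] = -7/24.

-7*z^3/24 + z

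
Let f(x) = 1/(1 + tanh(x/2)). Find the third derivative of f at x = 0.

Substitute the inner expansion into the outer series and collect powers.
From the series, [x^3] f = -1/12; multiply by 3! = 6 to get -1/2.

-1/2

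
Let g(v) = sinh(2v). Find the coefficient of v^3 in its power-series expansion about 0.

4/3

g(0) = 0
g′(0) = 2
g′′(0) = 0
g′′′(0) = 8
So c_3 = g′′′(0)/3! = 4/3.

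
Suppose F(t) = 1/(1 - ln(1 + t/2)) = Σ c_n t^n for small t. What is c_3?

Plug the Maclaurin series of the inner function into that of the outer and collect terms.
F(0) = 1
F′(0) = 1/2
F′′(0) = 1/4
F′′′(0) = 1/4
So c_3 = F′′′(0)/3! = 1/24.

1/24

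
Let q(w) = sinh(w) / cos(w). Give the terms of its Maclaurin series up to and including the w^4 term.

Divide the numerator series by the denominator series (power-series long division).
[w^0] = 0;  [w^1] = 1;  [w^2] = 0;  [w^3] = 2/3;  [w^4] = 0.

2*w^3/3 + w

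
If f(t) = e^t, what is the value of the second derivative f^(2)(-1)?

The coefficient of (t + 1)^2 in the expansion is e^(-1)/2, so f′′(-1) = 2! * (e^(-1)/2) = e^(-1).

e^(-1)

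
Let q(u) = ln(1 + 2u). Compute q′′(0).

The coefficient of u^2 in the expansion is -2, so q′′(0) = 2! * (-2) = -4.

-4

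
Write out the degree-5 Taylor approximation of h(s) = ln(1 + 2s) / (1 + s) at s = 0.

256*s^5/15 - 32*s^4/3 + 20*s^3/3 - 4*s^2 + 2*s

Write out both Maclaurin series and multiply, keeping only the needed powers.
h(0) = 0
h′(0) = 2
h′′(0) = -8
h′′′(0) = 40
h^(4)(0) = -256
h^(5)(0) = 2048
The Taylor polynomial is Σ h^(k)(0)/k! · s^k.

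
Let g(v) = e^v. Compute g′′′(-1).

e^(-1)

Use the known series and substitute for the argument.
From the series, [(v + 1)^3] g = e^(-1)/6; multiply by 3! = 6 to get e^(-1).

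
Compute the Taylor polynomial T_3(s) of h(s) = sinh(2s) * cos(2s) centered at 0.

Expand each factor separately, then convolve coefficients.
h(0) = 0
h′(0) = 2
h′′(0) = 0
h′′′(0) = -16

-8*s^3/3 + 2*s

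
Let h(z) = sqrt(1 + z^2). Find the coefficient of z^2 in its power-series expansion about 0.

1/2

h(0) = 1
h′(0) = 0
h′′(0) = 1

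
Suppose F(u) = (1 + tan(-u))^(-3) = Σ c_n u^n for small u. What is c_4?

Let u equal the inner series; expand the outer function in u and truncate.
F(0) = 1
F′(0) = 3
F′′(0) = 12
F′′′(0) = 66
F^(4)(0) = 456

19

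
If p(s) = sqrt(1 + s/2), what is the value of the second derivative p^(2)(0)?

-1/16

The coefficient of s^2 in the expansion is -1/32, so p′′(0) = 2! * (-1/32) = -1/16.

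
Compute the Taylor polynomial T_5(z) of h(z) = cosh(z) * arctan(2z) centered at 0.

103*z^5/20 - 5*z^3/3 + 2*z

Multiply the two series term by term and collect like powers.
h(0) = 0
h′(0) = 2
h′′(0) = 0
h′′′(0) = -10
h^(4)(0) = 0
h^(5)(0) = 618
The Taylor polynomial is Σ h^(k)(0)/k! · z^k.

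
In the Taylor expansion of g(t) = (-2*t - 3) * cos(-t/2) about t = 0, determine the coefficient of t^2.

Distribute the polynomial across the series and collect like powers.
So c_2 = g′′(0)/2! = 3/8.

3/8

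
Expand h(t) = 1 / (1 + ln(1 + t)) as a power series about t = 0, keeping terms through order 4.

Expand as Σ (-1)^k u^k with u equal to the inner function's series.
h(0) = 1
h′(0) = -1
h′′(0) = 3
h′′′(0) = -14
h^(4)(0) = 88
Then c_k = h^(k)(0)/k! gives each Taylor coefficient.

11*t^4/3 - 7*t^3/3 + 3*t^2/2 - t + 1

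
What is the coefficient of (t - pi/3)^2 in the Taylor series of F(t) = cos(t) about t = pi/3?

F(pi/3) = 1/2
F′(pi/3) = -sqrt(3)/2
F′′(pi/3) = -1/2
So c_2 = F′′(pi/3)/2! = -1/4.

-1/4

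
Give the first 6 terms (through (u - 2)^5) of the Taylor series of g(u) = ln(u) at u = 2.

g(2) = ln(2)
g′(2) = 1/2
g′′(2) = -1/4
g′′′(2) = 1/4
g^(4)(2) = -3/8
g^(5)(2) = 3/4
The Taylor polynomial is Σ g^(k)(2)/k! · (u - 2)^k.

(u - 2)^5/160 - (u - 2)^4/64 + (u - 2)^3/24 - (u - 2)^2/8 + (u - 2)/2 + ln(2)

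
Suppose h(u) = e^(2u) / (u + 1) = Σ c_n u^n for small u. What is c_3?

Use 1/(1 - r) = Σ r^k on the denominator, then take the Cauchy product.
h(0) = 1
h′(0) = 1
h′′(0) = 2
h′′′(0) = 2

1/3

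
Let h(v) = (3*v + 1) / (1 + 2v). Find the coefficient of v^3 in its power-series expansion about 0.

4

Shift and add copies of the series according to the polynomial's terms.
So c_3 = h′′′(0)/3! = 4.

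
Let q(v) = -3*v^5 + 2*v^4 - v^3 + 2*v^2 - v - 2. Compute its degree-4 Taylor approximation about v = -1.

[(v + 1)^0] = 7;  [(v + 1)^1] = -31;  [(v + 1)^2] = 47;  [(v + 1)^3] = -39;  [(v + 1)^4] = 17.

17*(v + 1)^4 - 39*(v + 1)^3 + 47*(v + 1)^2 - 31*(v + 1) + 7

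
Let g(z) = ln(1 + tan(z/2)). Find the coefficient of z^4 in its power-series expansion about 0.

Substitute the inner expansion into the outer series and collect powers.
g(0) = 0
g′(0) = 1/2
g′′(0) = -1/4
g′′′(0) = 1/2
g^(4)(0) = -7/8

-7/192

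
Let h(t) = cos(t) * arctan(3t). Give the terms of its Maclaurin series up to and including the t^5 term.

2129*t^5/40 - 21*t^3/2 + 3*t

Multiply the two series term by term and collect like powers.
h(0) = 0
h′(0) = 3
h′′(0) = 0
h′′′(0) = -63
h^(4)(0) = 0
h^(5)(0) = 6387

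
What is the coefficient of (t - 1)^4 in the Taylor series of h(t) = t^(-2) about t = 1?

Use the known series and substitute for the argument.
h(1) = 1
h′(1) = -2
h′′(1) = 6
h′′′(1) = -24
h^(4)(1) = 120
The Taylor polynomial is Σ h^(k)(1)/k! · (t - 1)^k.

5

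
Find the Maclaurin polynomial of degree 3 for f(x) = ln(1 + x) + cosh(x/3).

x^3/3 - 4*x^2/9 + x + 1

Expand each term separately and add.
f(0) = 1
f′(0) = 1
f′′(0) = -8/9
f′′′(0) = 2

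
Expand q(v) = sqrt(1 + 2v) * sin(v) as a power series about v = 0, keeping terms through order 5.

-8*v^5/15 + v^4/3 - 2*v^3/3 + v^2 + v

Write out both Maclaurin series and multiply, keeping only the needed powers.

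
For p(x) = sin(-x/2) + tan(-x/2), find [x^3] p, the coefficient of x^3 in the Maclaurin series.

Expand each term separately and add.
[x^0] = 0;  [x^1] = -1;  [x^2] = 0;  [x^3] = -1/48.

-1/48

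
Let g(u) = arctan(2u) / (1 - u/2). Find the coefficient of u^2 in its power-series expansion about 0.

Expand each factor separately, then convolve coefficients.
[u^0] = 0;  [u^1] = 2;  [u^2] = 1.

1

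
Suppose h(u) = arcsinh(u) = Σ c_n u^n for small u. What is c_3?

h(0) = 0
h′(0) = 1
h′′(0) = 0
h′′′(0) = -1

-1/6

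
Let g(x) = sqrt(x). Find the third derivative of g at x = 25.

3/25000

Compute the successive derivatives at the expansion point and divide by k!.
The coefficient of (x - 25)^3 in the expansion is 1/50000, so g′′′(25) = 3! * (1/50000) = 3/25000.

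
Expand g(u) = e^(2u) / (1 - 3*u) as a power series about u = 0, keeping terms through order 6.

12779*u^6/9 + 7099*u^5/15 + 473*u^4/3 + 157*u^3/3 + 17*u^2 + 5*u + 1

Use 1/(1 - r) = Σ r^k on the denominator, then take the Cauchy product.
[u^0] = 1;  [u^1] = 5;  [u^2] = 17;  [u^3] = 157/3;  [u^4] = 473/3;  [u^5] = 7099/15;  [u^6] = 12779/9.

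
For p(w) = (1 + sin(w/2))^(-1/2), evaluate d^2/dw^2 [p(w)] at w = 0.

Let u equal the inner series; expand the outer function in u and truncate.
From the series, [w^2] p = 3/32; multiply by 2! = 2 to get 3/16.

3/16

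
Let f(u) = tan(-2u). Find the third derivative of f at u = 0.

The coefficient of u^3 in the expansion is -8/3, so f′′′(0) = 3! * (-8/3) = -16.

-16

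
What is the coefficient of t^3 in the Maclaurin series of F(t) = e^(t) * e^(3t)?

Take the Cauchy product of the two expansions.
F(0) = 1
F′(0) = 4
F′′(0) = 16
F′′′(0) = 64
So c_3 = F′′′(0)/3! = 32/3.

32/3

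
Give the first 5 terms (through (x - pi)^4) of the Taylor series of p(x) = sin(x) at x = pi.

(x - pi)^3/6 - (x - pi)

p(pi) = 0
p′(pi) = -1
p′′(pi) = 0
p′′′(pi) = 1
p^(4)(pi) = 0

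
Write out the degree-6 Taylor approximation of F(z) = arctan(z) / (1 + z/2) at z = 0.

Expand each factor separately, then convolve coefficients.
F(0) = 0
F′(0) = 1
F′′(0) = -1
F′′′(0) = -1/2
F^(4)(0) = 1
F^(5)(0) = 43/2
F^(6)(0) = -129/2

-43*z^6/480 + 43*z^5/240 + z^4/24 - z^3/12 - z^2/2 + z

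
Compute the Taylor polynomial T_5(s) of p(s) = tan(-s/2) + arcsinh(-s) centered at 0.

Expand each term separately and add.
p(0) = 0
p′(0) = -3/2
p′′(0) = 0
p′′′(0) = 3/4
p^(4)(0) = 0
p^(5)(0) = -19/2
Dividing each by k! gives the coefficients c_0, ..., c_5.

-19*s^5/240 + s^3/8 - 3*s/2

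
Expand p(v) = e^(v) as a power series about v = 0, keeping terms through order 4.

[v^0] = 1;  [v^1] = 1;  [v^2] = 1/2;  [v^3] = 1/6;  [v^4] = 1/24.

v^4/24 + v^3/6 + v^2/2 + v + 1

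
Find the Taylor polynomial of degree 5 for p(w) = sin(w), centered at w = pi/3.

(w - pi/3)^5/240 + sqrt(3)*(w - pi/3)^4/48 - (w - pi/3)^3/12 - sqrt(3)*(w - pi/3)^2/4 + (w - pi/3)/2 + sqrt(3)/2

Compute the successive derivatives at the expansion point and divide by k!.
p(pi/3) = sqrt(3)/2
p′(pi/3) = 1/2
p′′(pi/3) = -sqrt(3)/2
p′′′(pi/3) = -1/2
p^(4)(pi/3) = sqrt(3)/2
p^(5)(pi/3) = 1/2
Then c_k = p^(k)(pi/3)/k! gives each Taylor coefficient.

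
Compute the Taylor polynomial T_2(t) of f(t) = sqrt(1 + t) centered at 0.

Differentiate repeatedly and evaluate at the center.

-t^2/8 + t/2 + 1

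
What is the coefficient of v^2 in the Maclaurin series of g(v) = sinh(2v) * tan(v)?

Multiply the two series term by term and collect like powers.
g(0) = 0
g′(0) = 0
g′′(0) = 4
So c_2 = g′′(0)/2! = 2.

2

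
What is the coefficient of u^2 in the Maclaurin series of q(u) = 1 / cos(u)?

1/2

Divide the numerator series by the denominator series (power-series long division).
q(0) = 1
q′(0) = 0
q′′(0) = 1
So c_2 = q′′(0)/2! = 1/2.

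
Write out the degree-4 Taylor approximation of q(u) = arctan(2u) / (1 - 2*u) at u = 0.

32*u^4/3 + 16*u^3/3 + 4*u^2 + 2*u

Multiply the numerator's expansion by the denominator's geometric series.
q(0) = 0
q′(0) = 2
q′′(0) = 8
q′′′(0) = 32
q^(4)(0) = 256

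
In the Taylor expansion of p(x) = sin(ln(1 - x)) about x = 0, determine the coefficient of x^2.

Substitute the inner expansion into the outer series and collect powers.
[x^0] = 0;  [x^1] = -1;  [x^2] = -1/2.

-1/2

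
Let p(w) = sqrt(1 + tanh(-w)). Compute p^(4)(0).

17/16

Substitute the inner expansion into the outer series and collect powers.
The coefficient of w^4 in the expansion is 17/384, so p^(4)(0) = 4! * (17/384) = 17/16.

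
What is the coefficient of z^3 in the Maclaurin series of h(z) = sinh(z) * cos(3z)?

-13/3

Multiply the two series term by term and collect like powers.
h(0) = 0
h′(0) = 1
h′′(0) = 0
h′′′(0) = -26
So c_3 = h′′′(0)/3! = -13/3.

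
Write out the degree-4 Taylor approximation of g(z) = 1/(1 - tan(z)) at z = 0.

5*z^4/3 + 4*z^3/3 + z^2 + z + 1

Compose series: expand the inner function first, then feed it into the outer expansion.
g(0) = 1
g′(0) = 1
g′′(0) = 2
g′′′(0) = 8
g^(4)(0) = 40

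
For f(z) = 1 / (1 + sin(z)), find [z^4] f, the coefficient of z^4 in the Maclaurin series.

Write 1/(1+u) = 1 - u + u^2 - u^3 + ... and substitute the series for u.
f(0) = 1
f′(0) = -1
f′′(0) = 2
f′′′(0) = -5
f^(4)(0) = 16

2/3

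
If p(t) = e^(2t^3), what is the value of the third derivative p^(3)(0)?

12

The coefficient of t^3 in the expansion is 2, so p′′′(0) = 3! * (2) = 12.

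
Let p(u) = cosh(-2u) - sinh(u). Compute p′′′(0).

Expand each term separately and add.
From the series, [u^3] p = -1/6; multiply by 3! = 6 to get -1.

-1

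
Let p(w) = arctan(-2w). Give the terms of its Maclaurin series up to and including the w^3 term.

8*w^3/3 - 2*w

Differentiate repeatedly and evaluate at the center.
[w^0] = 0;  [w^1] = -2;  [w^2] = 0;  [w^3] = 8/3.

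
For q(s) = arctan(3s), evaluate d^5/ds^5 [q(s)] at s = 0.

5832

The coefficient of s^5 in the expansion is 243/5, so q^(5)(0) = 5! * (243/5) = 5832.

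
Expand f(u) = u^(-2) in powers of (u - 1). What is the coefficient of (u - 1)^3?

c_3 = f′′′(1)/3! = -4.

-4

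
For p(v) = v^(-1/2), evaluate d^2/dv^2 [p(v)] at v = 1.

3/4

The coefficient of (v - 1)^2 in the expansion is 3/8, so p′′(1) = 2! * (3/8) = 3/4.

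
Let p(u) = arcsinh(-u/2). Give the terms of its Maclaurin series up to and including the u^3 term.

p(0) = 0
p′(0) = -1/2
p′′(0) = 0
p′′′(0) = 1/8
Then c_k = p^(k)(0)/k! gives each Taylor coefficient.

u^3/48 - u/2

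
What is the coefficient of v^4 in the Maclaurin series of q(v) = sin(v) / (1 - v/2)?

1/24

Write out both Maclaurin series and multiply, keeping only the needed powers.
[v^0] = 0;  [v^1] = 1;  [v^2] = 1/2;  [v^3] = 1/12;  [v^4] = 1/24.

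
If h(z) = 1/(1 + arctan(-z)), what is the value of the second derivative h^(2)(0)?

Compose series: expand the inner function first, then feed it into the outer expansion.
The coefficient of z^2 in the expansion is 1, so h′′(0) = 2! * (1) = 2.

2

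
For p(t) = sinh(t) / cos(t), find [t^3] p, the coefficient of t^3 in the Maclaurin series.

Divide the numerator series by the denominator series (power-series long division).

2/3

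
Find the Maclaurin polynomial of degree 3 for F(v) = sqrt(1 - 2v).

-v^3/2 - v^2/2 - v + 1

Differentiate repeatedly and evaluate at the center.
F(0) = 1
F′(0) = -1
F′′(0) = -1
F′′′(0) = -3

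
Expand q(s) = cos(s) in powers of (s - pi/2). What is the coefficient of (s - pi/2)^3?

[(s - pi/2)^0] = 0;  [(s - pi/2)^1] = -1;  [(s - pi/2)^2] = 0;  [(s - pi/2)^3] = 1/6.

1/6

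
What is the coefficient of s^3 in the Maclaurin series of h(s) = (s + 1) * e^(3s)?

9

Shift and add copies of the series according to the polynomial's terms.
h(0) = 1
h′(0) = 4
h′′(0) = 15
h′′′(0) = 54
Dividing each by k! gives the coefficients c_0, ..., c_3.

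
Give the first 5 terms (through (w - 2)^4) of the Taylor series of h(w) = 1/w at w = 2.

(w - 2)^4/32 - (w - 2)^3/16 + (w - 2)^2/8 - (w - 2)/4 + 1/2

h(2) = 1/2
h′(2) = -1/4
h′′(2) = 1/4
h′′′(2) = -3/8
h^(4)(2) = 3/4
Then c_k = h^(k)(2)/k! gives each Taylor coefficient.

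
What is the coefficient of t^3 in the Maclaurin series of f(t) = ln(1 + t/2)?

1/24

Differentiate repeatedly and evaluate at the center.
f(0) = 0
f′(0) = 1/2
f′′(0) = -1/4
f′′′(0) = 1/4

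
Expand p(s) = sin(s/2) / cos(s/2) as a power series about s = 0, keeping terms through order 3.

Divide the numerator series by the denominator series (power-series long division).
p(0) = 0
p′(0) = 1/2
p′′(0) = 0
p′′′(0) = 1/4

s^3/24 + s/2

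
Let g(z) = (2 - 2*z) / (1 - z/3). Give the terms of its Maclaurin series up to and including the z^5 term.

Shift and add copies of the series according to the polynomial's terms.
[z^0] = 2;  [z^1] = -4/3;  [z^2] = -4/9;  [z^3] = -4/27;  [z^4] = -4/81;  [z^5] = -4/243.

-4*z^5/243 - 4*z^4/81 - 4*z^3/27 - 4*z^2/9 - 4*z/3 + 2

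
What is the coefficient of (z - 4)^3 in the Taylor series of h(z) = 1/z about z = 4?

-1/256

h(4) = 1/4
h′(4) = -1/16
h′′(4) = 1/32
h′′′(4) = -3/128
Dividing each by k! gives the coefficients c_0, ..., c_3.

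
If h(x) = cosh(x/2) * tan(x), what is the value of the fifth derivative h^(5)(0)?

341/16

Write out both Maclaurin series and multiply, keeping only the needed powers.
From the series, [x^5] h = 341/1920; multiply by 5! = 120 to get 341/16.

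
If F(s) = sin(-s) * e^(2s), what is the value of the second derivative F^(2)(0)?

Multiply the two series term by term and collect like powers.
The coefficient of s^2 in the expansion is -2, so F′′(0) = 2! * (-2) = -4.

-4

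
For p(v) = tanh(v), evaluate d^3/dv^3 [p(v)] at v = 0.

-2

The coefficient of v^3 in the expansion is -1/3, so p′′′(0) = 3! * (-1/3) = -2.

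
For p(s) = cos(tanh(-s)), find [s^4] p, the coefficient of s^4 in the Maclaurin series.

3/8

Substitute the inner expansion into the outer series and collect powers.
p(0) = 1
p′(0) = 0
p′′(0) = -1
p′′′(0) = 0
p^(4)(0) = 9
The Taylor polynomial is Σ p^(k)(0)/k! · s^k.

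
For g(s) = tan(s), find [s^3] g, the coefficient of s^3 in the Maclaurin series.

Differentiate repeatedly and evaluate at the center.
[s^0] = 0;  [s^1] = 1;  [s^2] = 0;  [s^3] = 1/3.

1/3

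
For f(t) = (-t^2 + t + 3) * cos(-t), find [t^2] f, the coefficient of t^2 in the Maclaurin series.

-5/2

Multiply each power in the prefactor through the base expansion.
f(0) = 3
f′(0) = 1
f′′(0) = -5
The Taylor polynomial is Σ f^(k)(0)/k! · t^k.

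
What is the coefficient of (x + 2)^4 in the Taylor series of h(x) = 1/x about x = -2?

[(x + 2)^0] = -1/2;  [(x + 2)^1] = -1/4;  [(x + 2)^2] = -1/8;  [(x + 2)^3] = -1/16;  [(x + 2)^4] = -1/32.
So c_4 = h^(4)(-2)/4! = -1/32.

-1/32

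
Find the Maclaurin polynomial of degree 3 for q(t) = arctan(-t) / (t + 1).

-2*t^3/3 + t^2 - t

Expand 1/(denominator) as a geometric series and multiply by the numerator's series.
q(0) = 0
q′(0) = -1
q′′(0) = 2
q′′′(0) = -4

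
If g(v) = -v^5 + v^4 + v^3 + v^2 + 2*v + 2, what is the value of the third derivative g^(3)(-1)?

The coefficient of (v + 1)^3 in the expansion is -13, so g′′′(-1) = 3! * (-13) = -78.

-78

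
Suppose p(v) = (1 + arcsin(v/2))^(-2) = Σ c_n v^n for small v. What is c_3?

-13/24

Let u equal the inner series; expand the outer function in u and truncate.
p(0) = 1
p′(0) = -1
p′′(0) = 3/2
p′′′(0) = -13/4
Dividing each by k! gives the coefficients c_0, ..., c_3.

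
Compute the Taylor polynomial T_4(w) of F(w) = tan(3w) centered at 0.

9*w^3 + 3*w

[w^0] = 0;  [w^1] = 3;  [w^2] = 0;  [w^3] = 9;  [w^4] = 0.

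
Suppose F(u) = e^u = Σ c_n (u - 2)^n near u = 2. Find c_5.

c_5 = F^(5)(2)/5! = e^(2)/120.

e^(2)/120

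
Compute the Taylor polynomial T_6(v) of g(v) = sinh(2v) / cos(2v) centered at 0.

48*v^5/5 + 16*v^3/3 + 2*v

Divide the numerator series by the denominator series (power-series long division).
g(0) = 0
g′(0) = 2
g′′(0) = 0
g′′′(0) = 32
g^(4)(0) = 0
g^(5)(0) = 1152
g^(6)(0) = 0
The Taylor polynomial is Σ g^(k)(0)/k! · v^k.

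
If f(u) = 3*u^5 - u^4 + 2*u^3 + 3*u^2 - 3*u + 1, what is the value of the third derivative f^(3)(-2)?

780

The coefficient of (u + 2)^3 in the expansion is 130, so f′′′(-2) = 3! * (130) = 780.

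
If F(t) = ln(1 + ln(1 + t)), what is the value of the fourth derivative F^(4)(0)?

Substitute the inner expansion into the outer series and collect powers.
The coefficient of t^4 in the expansion is -35/24, so F^(4)(0) = 4! * (-35/24) = -35.

-35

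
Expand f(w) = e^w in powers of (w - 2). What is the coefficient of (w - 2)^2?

f(2) = e^(2)
f′(2) = e^(2)
f′′(2) = e^(2)
So c_2 = f′′(2)/2! = e^(2)/2.

e^(2)/2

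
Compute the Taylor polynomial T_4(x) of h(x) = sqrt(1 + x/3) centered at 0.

h(0) = 1
h′(0) = 1/6
h′′(0) = -1/36
h′′′(0) = 1/72
h^(4)(0) = -5/432

-5*x^4/10368 + x^3/432 - x^2/72 + x/6 + 1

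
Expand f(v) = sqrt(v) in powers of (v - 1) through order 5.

7*(v - 1)^5/256 - 5*(v - 1)^4/128 + (v - 1)^3/16 - (v - 1)^2/8 + (v - 1)/2 + 1

Apply the Taylor formula c_k = f^(k)(a)/k!.
[(v - 1)^0] = 1;  [(v - 1)^1] = 1/2;  [(v - 1)^2] = -1/8;  [(v - 1)^3] = 1/16;  [(v - 1)^4] = -5/128;  [(v - 1)^5] = 7/256.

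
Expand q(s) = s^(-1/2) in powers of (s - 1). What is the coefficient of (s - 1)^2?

q(1) = 1
q′(1) = -1/2
q′′(1) = 3/4

3/8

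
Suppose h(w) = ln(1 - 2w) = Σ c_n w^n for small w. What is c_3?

-8/3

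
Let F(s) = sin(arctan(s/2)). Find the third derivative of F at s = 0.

-3/8

Let u equal the inner series; expand the outer function in u and truncate.
From the series, [s^3] F = -1/16; multiply by 3! = 6 to get -3/8.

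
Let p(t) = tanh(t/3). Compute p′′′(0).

Use the known series and substitute for the argument.
From the series, [t^3] p = -1/81; multiply by 3! = 6 to get -2/27.

-2/27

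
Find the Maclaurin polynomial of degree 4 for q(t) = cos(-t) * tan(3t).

15*t^3/2 + 3*t

Multiply the two series term by term and collect like powers.
[t^0] = 0;  [t^1] = 3;  [t^2] = 0;  [t^3] = 15/2;  [t^4] = 0.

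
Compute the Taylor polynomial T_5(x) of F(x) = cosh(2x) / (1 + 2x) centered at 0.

-148*x^5/3 + 74*x^4/3 - 12*x^3 + 6*x^2 - 2*x + 1

Expand each factor separately, then convolve coefficients.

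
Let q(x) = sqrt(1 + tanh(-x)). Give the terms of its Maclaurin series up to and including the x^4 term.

17*x^4/384 + 5*x^3/48 - x^2/8 - x/2 + 1

Compose series: expand the inner function first, then feed it into the outer expansion.
q(0) = 1
q′(0) = -1/2
q′′(0) = -1/4
q′′′(0) = 5/8
q^(4)(0) = 17/16
The Taylor polynomial is Σ q^(k)(0)/k! · x^k.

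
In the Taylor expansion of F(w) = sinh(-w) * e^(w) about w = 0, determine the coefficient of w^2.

-1

Take the Cauchy product of the two expansions.
F(0) = 0
F′(0) = -1
F′′(0) = -2
So c_2 = F′′(0)/2! = -1.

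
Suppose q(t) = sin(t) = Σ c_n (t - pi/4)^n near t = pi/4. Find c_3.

-sqrt(2)/12

Differentiate repeatedly and evaluate at the center.
[(t - pi/4)^0] = sqrt(2)/2;  [(t - pi/4)^1] = sqrt(2)/2;  [(t - pi/4)^2] = -sqrt(2)/4;  [(t - pi/4)^3] = -sqrt(2)/12.
So c_3 = q′′′(pi/4)/3! = -sqrt(2)/12.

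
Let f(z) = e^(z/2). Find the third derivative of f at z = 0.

1/8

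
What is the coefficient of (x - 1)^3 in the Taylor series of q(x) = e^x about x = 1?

[(x - 1)^0] = e;  [(x - 1)^1] = e;  [(x - 1)^2] = e/2;  [(x - 1)^3] = e/6.
So c_3 = q′′′(1)/3! = e/6.

e/6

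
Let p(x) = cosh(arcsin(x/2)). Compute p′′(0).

1/4

Plug the Maclaurin series of the inner function into that of the outer and collect terms.
From the series, [x^2] p = 1/8; multiply by 2! = 2 to get 1/4.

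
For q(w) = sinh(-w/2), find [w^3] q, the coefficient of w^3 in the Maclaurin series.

-1/48

q(0) = 0
q′(0) = -1/2
q′′(0) = 0
q′′′(0) = -1/8
Dividing each by k! gives the coefficients c_0, ..., c_3.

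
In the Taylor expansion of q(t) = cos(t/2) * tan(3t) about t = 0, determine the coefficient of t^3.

Write out both Maclaurin series and multiply, keeping only the needed powers.

69/8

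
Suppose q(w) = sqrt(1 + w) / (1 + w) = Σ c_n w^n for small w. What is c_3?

-5/16

Write out both Maclaurin series and multiply, keeping only the needed powers.
q(0) = 1
q′(0) = -1/2
q′′(0) = 3/4
q′′′(0) = -15/8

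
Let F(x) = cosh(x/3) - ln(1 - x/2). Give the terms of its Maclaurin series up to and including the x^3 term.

x^3/24 + 13*x^2/72 + x/2 + 1

Add the two expansions coefficient-wise.
F(0) = 1
F′(0) = 1/2
F′′(0) = 13/36
F′′′(0) = 1/4
Dividing each by k! gives the coefficients c_0, ..., c_3.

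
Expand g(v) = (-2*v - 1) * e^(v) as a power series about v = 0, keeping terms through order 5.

Distribute the polynomial across the series and collect like powers.
[v^0] = -1;  [v^1] = -3;  [v^2] = -5/2;  [v^3] = -7/6;  [v^4] = -3/8;  [v^5] = -11/120.

-11*v^5/120 - 3*v^4/8 - 7*v^3/6 - 5*v^2/2 - 3*v - 1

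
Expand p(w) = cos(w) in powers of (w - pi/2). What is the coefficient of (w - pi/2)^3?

1/6

Use the known series and substitute for the argument.
p(pi/2) = 0
p′(pi/2) = -1
p′′(pi/2) = 0
p′′′(pi/2) = 1
Dividing each by k! gives the coefficients c_0, ..., c_3.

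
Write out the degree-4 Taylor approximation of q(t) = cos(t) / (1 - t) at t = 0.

Multiply the two series term by term and collect like powers.

13*t^4/24 + t^3/2 + t^2/2 + t + 1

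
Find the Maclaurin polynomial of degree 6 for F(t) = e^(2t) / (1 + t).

7*t^6/45 - t^5/15 + t^4/3 + t^3/3 + t^2 + t + 1

Take the Cauchy product of the two expansions.
F(0) = 1
F′(0) = 1
F′′(0) = 2
F′′′(0) = 2
F^(4)(0) = 8
F^(5)(0) = -8
F^(6)(0) = 112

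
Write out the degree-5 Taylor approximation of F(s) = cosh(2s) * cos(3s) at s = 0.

Expand each factor separately, then convolve coefficients.
F(0) = 1
F′(0) = 0
F′′(0) = -5
F′′′(0) = 0
F^(4)(0) = -119
F^(5)(0) = 0

-119*s^4/24 - 5*s^2/2 + 1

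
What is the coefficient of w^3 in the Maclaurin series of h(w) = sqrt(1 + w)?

1/16

h(0) = 1
h′(0) = 1/2
h′′(0) = -1/4
h′′′(0) = 3/8
So c_3 = h′′′(0)/3! = 1/16.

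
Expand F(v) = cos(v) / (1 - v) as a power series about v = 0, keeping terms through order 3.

Take the Cauchy product of the two expansions.
[v^0] = 1;  [v^1] = 1;  [v^2] = 1/2;  [v^3] = 1/2.

v^3/2 + v^2/2 + v + 1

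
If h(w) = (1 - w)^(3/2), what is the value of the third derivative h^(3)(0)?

Differentiate repeatedly and evaluate at the center.
The coefficient of w^3 in the expansion is 1/16, so h′′′(0) = 3! * (1/16) = 3/8.

3/8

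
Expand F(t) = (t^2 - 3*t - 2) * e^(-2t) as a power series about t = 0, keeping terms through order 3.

Distribute the polynomial across the series and collect like powers.
[t^0] = -2;  [t^1] = 1;  [t^2] = 3;  [t^3] = -16/3.

-16*t^3/3 + 3*t^2 + t - 2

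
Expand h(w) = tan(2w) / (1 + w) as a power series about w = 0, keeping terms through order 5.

134*w^5/15 - 14*w^4/3 + 14*w^3/3 - 2*w^2 + 2*w

Take the Cauchy product of the two expansions.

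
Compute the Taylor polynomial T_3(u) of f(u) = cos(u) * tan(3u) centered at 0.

Multiply the two series term by term and collect like powers.
f(0) = 0
f′(0) = 3
f′′(0) = 0
f′′′(0) = 45
Then c_k = f^(k)(0)/k! gives each Taylor coefficient.

15*u^3/2 + 3*u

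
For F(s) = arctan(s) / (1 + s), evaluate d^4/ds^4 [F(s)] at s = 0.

Write out both Maclaurin series and multiply, keeping only the needed powers.
The coefficient of s^4 in the expansion is -2/3, so F^(4)(0) = 4! * (-2/3) = -16.

-16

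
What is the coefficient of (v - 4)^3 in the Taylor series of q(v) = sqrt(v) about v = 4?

1/512

c_3 = q′′′(4)/3! = 1/512.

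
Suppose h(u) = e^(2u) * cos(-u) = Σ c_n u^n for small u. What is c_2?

Take the Cauchy product of the two expansions.

3/2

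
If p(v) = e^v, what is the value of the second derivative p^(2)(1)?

e

From the series, [(v - 1)^2] p = e/2; multiply by 2! = 2 to get e.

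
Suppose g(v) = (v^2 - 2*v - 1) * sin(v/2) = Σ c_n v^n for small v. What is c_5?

-27/1280

Distribute the polynomial across the series and collect like powers.
[v^0] = 0;  [v^1] = -1/2;  [v^2] = -1;  [v^3] = 25/48;  [v^4] = 1/24;  [v^5] = -27/1280.
So c_5 = g^(5)(0)/5! = -27/1280.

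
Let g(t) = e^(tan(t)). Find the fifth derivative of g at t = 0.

37

Let u equal the inner series; expand the outer function in u and truncate.
From the series, [t^5] g = 37/120; multiply by 5! = 120 to get 37.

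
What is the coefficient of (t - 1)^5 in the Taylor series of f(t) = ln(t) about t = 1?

1/5

Use the known series and substitute for the argument.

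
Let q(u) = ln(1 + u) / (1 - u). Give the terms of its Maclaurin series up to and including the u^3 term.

5*u^3/6 + u^2/2 + u

Multiply the numerator's expansion by the denominator's geometric series.
q(0) = 0
q′(0) = 1
q′′(0) = 1
q′′′(0) = 5
The Taylor polynomial is Σ q^(k)(0)/k! · u^k.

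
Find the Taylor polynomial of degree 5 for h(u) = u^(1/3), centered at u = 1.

22*(u - 1)^5/729 - 10*(u - 1)^4/243 + 5*(u - 1)^3/81 - (u - 1)^2/9 + (u - 1)/3 + 1

h(1) = 1
h′(1) = 1/3
h′′(1) = -2/9
h′′′(1) = 10/27
h^(4)(1) = -80/81
h^(5)(1) = 880/243
Dividing each by k! gives the coefficients c_0, ..., c_5.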